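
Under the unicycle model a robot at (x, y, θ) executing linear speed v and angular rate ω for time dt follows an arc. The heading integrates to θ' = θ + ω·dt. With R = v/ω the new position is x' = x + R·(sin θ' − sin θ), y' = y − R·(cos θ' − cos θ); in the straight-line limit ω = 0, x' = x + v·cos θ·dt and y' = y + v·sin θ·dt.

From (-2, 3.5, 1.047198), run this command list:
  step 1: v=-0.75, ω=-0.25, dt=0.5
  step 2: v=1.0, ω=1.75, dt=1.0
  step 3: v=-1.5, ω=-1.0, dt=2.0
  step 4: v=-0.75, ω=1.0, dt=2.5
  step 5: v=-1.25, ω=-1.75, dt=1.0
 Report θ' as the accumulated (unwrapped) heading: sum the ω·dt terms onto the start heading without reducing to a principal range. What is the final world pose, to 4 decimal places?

step 1: θ'=0.9222 (R=3.0000) → pose (-2.2073, 3.1878, 0.9222)
step 2: θ'=2.6722 (R=0.5714) → pose (-2.4042, 4.0426, 2.6722)
step 3: θ'=0.6722 (R=1.5000) → pose (-2.1486, 1.5312, 0.6722)
step 4: θ'=3.1722 (R=-0.7500) → pose (-1.6587, 0.1947, 3.1722)
step 5: θ'=1.4222 (R=0.7143) → pose (-0.9304, -0.6250, 1.4222)

(-0.9304, -0.6250, 1.4222)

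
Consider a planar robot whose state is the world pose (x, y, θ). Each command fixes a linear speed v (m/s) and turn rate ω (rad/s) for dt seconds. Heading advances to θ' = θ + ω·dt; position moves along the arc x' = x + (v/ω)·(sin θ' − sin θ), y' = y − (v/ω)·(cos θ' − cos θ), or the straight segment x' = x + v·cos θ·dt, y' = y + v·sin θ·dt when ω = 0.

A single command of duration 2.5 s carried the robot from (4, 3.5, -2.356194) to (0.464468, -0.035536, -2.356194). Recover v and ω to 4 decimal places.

Δθ = -2.356194 − -2.356194 = 0.000000
ω = Δθ/dt = 0.000000/2.5 = 0.0000
ω = 0 → v = (Δx·cos θ + Δy·sin θ)/dt = 2.0000

v = 2.0000, ω = 0.0000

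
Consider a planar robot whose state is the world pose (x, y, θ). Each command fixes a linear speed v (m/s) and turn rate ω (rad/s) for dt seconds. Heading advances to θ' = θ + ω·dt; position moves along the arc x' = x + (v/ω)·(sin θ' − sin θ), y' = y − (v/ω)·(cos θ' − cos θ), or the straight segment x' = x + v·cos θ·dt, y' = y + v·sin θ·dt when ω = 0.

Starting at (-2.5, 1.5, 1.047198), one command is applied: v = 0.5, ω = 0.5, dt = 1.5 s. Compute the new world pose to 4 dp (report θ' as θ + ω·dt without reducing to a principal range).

θ' = 1.0472 + 0.5·1.5 = 1.7972
R = v/ω = 0.5/0.5 = 1.0000
x' = -2.5 + 1.0000·(sin 1.7972 − sin 1.0472) = -2.3915
y' = 1.5 − 1.0000·(cos 1.7972 − cos 1.0472) = 2.2245

(-2.3915, 2.2245, 1.7972)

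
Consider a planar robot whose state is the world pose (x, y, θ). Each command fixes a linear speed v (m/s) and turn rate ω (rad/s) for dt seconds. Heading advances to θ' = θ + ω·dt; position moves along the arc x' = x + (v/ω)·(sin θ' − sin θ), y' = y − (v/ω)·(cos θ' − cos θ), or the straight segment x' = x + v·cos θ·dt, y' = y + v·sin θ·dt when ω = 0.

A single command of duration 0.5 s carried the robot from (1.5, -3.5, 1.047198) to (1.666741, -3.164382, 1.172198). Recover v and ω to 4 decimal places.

v = 0.7500, ω = 0.2500

Δθ = 1.172198 − 1.047198 = 0.125000
ω = Δθ/dt = 0.125000/0.5 = 0.2500
R = −Δy/(cos θ' − cos θ) = 3.0000
v = R·ω = 3.0000·0.2500 = 0.7500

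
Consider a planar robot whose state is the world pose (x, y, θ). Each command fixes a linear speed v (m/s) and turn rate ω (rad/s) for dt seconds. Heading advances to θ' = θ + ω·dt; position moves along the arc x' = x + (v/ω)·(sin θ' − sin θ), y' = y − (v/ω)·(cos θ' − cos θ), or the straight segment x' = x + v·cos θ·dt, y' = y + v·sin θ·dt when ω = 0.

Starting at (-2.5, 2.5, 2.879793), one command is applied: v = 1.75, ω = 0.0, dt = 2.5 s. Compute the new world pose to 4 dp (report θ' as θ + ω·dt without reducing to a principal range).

θ' = 2.8798 + 0.0·2.5 = 2.8798
ω = 0 → straight: x' = -2.5 + 1.75·cos(2.8798)·2.5 = -6.7259
y' = 2.5 + 1.75·sin(2.8798)·2.5 = 3.6323

(-6.7259, 3.6323, 2.8798)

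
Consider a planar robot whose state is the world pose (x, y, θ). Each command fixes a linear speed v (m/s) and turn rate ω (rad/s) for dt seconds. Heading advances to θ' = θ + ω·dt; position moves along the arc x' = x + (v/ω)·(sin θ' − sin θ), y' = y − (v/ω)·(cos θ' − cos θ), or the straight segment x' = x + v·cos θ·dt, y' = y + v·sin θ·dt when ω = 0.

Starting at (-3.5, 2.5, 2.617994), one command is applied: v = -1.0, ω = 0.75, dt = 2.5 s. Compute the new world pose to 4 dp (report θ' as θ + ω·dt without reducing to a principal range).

(-1.5320, 3.3645, 4.4930)

θ' = 2.6180 + 0.75·2.5 = 4.4930
R = v/ω = -1.0/0.75 = -1.3333
x' = -3.5 + -1.3333·(sin 4.4930 − sin 2.6180) = -1.5320
y' = 2.5 − -1.3333·(cos 4.4930 − cos 2.6180) = 3.3645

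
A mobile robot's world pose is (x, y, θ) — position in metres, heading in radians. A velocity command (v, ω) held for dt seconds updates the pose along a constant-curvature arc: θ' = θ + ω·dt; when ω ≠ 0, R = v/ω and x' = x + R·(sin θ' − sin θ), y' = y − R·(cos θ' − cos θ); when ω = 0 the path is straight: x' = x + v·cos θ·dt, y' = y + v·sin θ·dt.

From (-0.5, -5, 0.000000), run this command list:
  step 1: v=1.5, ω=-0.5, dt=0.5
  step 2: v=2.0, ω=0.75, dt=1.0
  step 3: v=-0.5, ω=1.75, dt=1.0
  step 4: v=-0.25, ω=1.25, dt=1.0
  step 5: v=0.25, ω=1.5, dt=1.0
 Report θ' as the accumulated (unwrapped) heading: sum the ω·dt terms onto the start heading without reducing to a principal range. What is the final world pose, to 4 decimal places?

(2.2195, -5.5449, 5.0000)

step 1: θ'=-0.2500 (R=-3.0000) → pose (0.2422, -5.0933, -0.2500)
step 2: θ'=0.5000 (R=2.6667) → pose (2.1804, -4.8497, 0.5000)
step 3: θ'=2.2500 (R=-0.2857) → pose (2.0951, -5.2799, 2.2500)
step 4: θ'=3.5000 (R=-0.2000) → pose (2.3209, -5.3416, 3.5000)
step 5: θ'=5.0000 (R=0.1667) → pose (2.2195, -5.5449, 5.0000)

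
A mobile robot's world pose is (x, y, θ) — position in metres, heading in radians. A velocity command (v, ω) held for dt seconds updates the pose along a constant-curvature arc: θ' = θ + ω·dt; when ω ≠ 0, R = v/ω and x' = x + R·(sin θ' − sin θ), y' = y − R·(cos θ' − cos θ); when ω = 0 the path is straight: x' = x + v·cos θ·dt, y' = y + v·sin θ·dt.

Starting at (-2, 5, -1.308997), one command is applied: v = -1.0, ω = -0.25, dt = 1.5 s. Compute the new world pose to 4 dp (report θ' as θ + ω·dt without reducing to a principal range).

θ' = -1.3090 + -0.25·1.5 = -1.6840
R = v/ω = -1.0/-0.25 = 4.0000
x' = -2 + 4.0000·(sin -1.6840 − sin -1.3090) = -2.1107
y' = 5 − 4.0000·(cos -1.6840 − cos -1.3090) = 6.4871

(-2.1107, 6.4871, -1.6840)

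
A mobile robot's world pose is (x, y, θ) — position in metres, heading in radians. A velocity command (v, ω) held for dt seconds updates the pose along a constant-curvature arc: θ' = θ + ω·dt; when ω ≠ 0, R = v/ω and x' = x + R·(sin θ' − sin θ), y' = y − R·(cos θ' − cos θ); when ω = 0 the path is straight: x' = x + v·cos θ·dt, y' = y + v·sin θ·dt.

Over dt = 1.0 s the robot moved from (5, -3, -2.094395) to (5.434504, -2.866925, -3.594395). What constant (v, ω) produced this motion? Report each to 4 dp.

Δθ = -3.594395 − -2.094395 = -1.500000
ω = Δθ/dt = -1.500000/1.0 = -1.5000
R = Δx/(sin θ' − sin θ) = 0.3333
v = R·ω = 0.3333·-1.5000 = -0.5000

v = -0.5000, ω = -1.5000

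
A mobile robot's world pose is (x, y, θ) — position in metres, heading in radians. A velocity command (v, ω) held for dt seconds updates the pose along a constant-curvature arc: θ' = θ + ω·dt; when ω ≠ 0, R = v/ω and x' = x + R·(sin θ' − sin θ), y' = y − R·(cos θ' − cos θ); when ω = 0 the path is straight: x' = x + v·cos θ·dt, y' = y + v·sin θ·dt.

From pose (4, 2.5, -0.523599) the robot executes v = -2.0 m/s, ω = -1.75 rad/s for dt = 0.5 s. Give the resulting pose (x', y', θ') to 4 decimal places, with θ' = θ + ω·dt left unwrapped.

θ' = -0.5236 + -1.75·0.5 = -1.3986
R = v/ω = -2.0/-1.75 = 1.1429
x' = 4 + 1.1429·(sin -1.3986 − sin -0.5236) = 3.4455
y' = 2.5 − 1.1429·(cos -1.3986 − cos -0.5236) = 3.2939

(3.4455, 3.2939, -1.3986)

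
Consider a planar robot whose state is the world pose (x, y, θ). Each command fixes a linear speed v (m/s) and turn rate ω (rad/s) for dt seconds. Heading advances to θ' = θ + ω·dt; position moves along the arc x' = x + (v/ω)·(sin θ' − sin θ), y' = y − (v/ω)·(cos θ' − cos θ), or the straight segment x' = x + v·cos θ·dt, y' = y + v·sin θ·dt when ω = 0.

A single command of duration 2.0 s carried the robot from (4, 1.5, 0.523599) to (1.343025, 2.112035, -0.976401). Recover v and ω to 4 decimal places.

Δθ = -0.976401 − 0.523599 = -1.500000
ω = Δθ/dt = -1.500000/2.0 = -0.7500
R = Δx/(sin θ' − sin θ) = 2.0000
v = R·ω = 2.0000·-0.7500 = -1.5000

v = -1.5000, ω = -0.7500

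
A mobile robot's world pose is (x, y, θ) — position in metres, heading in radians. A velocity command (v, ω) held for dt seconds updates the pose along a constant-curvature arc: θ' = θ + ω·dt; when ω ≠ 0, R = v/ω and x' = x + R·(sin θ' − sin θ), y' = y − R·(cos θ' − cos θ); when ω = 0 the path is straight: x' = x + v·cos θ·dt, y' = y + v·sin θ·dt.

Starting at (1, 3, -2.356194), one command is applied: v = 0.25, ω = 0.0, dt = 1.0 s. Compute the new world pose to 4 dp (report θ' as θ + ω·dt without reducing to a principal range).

θ' = -2.3562 + 0.0·1.0 = -2.3562
ω = 0 → straight: x' = 1 + 0.25·cos(-2.3562)·1.0 = 0.8232
y' = 3 + 0.25·sin(-2.3562)·1.0 = 2.8232

(0.8232, 2.8232, -2.3562)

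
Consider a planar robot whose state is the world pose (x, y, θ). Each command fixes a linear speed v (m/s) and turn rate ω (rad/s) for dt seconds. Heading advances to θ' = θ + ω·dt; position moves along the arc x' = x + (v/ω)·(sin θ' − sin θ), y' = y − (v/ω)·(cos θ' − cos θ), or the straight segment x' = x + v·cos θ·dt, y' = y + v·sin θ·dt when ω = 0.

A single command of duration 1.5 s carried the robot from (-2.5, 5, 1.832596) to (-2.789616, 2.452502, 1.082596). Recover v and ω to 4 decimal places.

Δθ = 1.082596 − 1.832596 = -0.750000
ω = Δθ/dt = -0.750000/1.5 = -0.5000
R = −Δy/(cos θ' − cos θ) = 3.5000
v = R·ω = 3.5000·-0.5000 = -1.7500

v = -1.7500, ω = -0.5000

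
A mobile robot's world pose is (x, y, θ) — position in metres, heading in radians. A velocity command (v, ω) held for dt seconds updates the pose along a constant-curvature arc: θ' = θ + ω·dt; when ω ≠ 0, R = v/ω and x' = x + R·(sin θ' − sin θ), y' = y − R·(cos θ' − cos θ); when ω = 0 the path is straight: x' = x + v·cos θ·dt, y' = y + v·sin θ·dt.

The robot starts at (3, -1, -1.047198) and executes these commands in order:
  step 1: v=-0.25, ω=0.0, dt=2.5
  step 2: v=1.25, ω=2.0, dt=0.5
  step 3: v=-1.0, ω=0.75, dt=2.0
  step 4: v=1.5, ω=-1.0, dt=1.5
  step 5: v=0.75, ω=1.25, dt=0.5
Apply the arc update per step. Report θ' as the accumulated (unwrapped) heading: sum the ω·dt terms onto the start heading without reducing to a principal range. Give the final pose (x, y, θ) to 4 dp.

step 1: θ'=-1.0472 (straight) → pose (2.6875, -0.4587, -1.0472)
step 2: θ'=-0.0472 (R=0.6250) → pose (3.1993, -0.7705, -0.0472)
step 3: θ'=1.4528 (R=-1.3333) → pose (1.8123, -1.9454, 1.4528)
step 4: θ'=-0.0472 (R=-1.5000) → pose (3.3726, -0.6237, -0.0472)
step 5: θ'=0.5778 (R=0.6000) → pose (3.7287, -0.5269, 0.5778)

(3.7287, -0.5269, 0.5778)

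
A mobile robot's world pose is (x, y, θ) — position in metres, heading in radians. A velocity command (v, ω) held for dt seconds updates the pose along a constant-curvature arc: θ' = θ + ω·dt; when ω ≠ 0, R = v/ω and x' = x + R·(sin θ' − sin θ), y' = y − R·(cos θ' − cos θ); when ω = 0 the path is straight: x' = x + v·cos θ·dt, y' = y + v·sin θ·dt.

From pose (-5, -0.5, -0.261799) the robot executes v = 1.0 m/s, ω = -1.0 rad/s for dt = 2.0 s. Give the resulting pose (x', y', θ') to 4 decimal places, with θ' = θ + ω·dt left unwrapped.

(-4.4882, -2.1032, -2.2618)

θ' = -0.2618 + -1.0·2.0 = -2.2618
R = v/ω = 1.0/-1.0 = -1.0000
x' = -5 + -1.0000·(sin -2.2618 − sin -0.2618) = -4.4882
y' = -0.5 − -1.0000·(cos -2.2618 − cos -0.2618) = -2.1032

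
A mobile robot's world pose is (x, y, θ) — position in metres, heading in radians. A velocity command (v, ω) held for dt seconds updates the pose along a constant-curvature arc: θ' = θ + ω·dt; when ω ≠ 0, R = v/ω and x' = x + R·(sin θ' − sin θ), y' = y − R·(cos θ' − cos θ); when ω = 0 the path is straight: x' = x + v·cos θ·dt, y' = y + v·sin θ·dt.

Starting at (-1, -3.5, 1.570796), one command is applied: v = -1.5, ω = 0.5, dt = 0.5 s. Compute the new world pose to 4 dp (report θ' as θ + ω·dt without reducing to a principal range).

(-0.9067, -4.2422, 1.8208)

θ' = 1.5708 + 0.5·0.5 = 1.8208
R = v/ω = -1.5/0.5 = -3.0000
x' = -1 + -3.0000·(sin 1.8208 − sin 1.5708) = -0.9067
y' = -3.5 − -3.0000·(cos 1.8208 − cos 1.5708) = -4.2422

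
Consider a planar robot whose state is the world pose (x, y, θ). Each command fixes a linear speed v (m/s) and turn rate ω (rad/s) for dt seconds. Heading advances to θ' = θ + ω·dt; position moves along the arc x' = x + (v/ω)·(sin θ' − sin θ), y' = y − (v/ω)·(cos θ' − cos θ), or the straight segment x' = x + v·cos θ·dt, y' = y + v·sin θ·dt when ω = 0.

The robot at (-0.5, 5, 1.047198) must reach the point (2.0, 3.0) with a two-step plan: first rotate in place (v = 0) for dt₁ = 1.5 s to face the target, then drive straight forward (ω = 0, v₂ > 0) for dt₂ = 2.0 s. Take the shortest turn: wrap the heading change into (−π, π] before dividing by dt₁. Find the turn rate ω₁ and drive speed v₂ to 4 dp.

heading to target = atan2(3−5, 2−-0.5) = -0.6747
Δθ = wrap(-0.6747 − 1.0472) = -1.7219; ω₁ = Δθ/dt₁ = -1.1480
distance = √((2−-0.5)² + (3−5)²) = 3.2016; v₂ = distance/dt₂ = 1.6008

ω₁ = -1.1480, v₂ = 1.6008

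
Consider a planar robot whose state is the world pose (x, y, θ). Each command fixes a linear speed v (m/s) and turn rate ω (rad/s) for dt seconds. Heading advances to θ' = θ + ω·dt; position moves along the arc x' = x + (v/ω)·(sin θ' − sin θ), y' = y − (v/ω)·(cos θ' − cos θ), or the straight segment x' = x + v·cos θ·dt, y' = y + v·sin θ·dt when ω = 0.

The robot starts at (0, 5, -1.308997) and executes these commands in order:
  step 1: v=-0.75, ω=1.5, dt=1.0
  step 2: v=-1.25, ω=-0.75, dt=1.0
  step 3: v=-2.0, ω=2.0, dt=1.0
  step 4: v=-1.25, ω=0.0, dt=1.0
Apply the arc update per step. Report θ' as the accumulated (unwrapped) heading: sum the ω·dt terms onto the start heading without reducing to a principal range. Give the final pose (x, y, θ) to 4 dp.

step 1: θ'=0.1910 (R=-0.5000) → pose (-0.5779, 5.3615, 0.1910)
step 2: θ'=-0.5590 (R=1.6667) → pose (-1.7782, 5.5849, -0.5590)
step 3: θ'=1.4410 (R=-1.0000) → pose (-3.3001, 4.8665, 1.4410)
step 4: θ'=1.4410 (straight) → pose (-3.4619, 3.6270, 1.4410)

(-3.4619, 3.6270, 1.4410)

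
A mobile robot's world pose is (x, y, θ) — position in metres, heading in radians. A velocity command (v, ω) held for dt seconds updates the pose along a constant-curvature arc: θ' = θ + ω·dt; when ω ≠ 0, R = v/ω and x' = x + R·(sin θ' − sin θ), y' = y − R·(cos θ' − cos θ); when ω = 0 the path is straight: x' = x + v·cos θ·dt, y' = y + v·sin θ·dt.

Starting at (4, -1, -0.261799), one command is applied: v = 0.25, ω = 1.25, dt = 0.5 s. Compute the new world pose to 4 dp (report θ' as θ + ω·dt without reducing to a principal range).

θ' = -0.2618 + 1.25·0.5 = 0.3632
R = v/ω = 0.25/1.25 = 0.2000
x' = 4 + 0.2000·(sin 0.3632 − sin -0.2618) = 4.1228
y' = -1 − 0.2000·(cos 0.3632 − cos -0.2618) = -0.9938

(4.1228, -0.9938, 0.3632)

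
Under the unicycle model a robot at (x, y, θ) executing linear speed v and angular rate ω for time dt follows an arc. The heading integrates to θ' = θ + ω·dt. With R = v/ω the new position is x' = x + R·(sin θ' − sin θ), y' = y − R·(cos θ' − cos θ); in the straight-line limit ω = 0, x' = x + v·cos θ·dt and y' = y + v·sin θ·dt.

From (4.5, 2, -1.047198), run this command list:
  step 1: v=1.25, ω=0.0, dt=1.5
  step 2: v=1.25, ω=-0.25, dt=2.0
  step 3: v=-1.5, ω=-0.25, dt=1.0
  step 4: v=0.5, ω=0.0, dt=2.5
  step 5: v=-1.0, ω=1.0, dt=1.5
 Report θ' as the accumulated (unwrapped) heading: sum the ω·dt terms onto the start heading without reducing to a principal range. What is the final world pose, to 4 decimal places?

step 1: θ'=-1.0472 (straight) → pose (5.4375, 0.3762, -1.0472)
step 2: θ'=-1.5472 (R=-5.0000) → pose (6.1060, -2.0058, -1.5472)
step 3: θ'=-1.7972 (R=6.0000) → pose (6.2574, -0.5174, -1.7972)
step 4: θ'=-1.7972 (straight) → pose (5.9768, -1.7355, -1.7972)
step 5: θ'=-0.2972 (R=-1.0000) → pose (5.2952, -0.5549, -0.2972)

(5.2952, -0.5549, -0.2972)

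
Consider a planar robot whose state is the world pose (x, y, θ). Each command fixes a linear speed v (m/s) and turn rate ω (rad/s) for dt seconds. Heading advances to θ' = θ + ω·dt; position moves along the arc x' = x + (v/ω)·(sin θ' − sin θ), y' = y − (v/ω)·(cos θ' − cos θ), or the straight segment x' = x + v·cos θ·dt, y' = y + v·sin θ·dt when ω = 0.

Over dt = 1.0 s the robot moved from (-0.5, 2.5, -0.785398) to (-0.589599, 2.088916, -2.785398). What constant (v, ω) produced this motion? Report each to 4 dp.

Δθ = -2.785398 − -0.785398 = -2.000000
ω = Δθ/dt = -2.000000/1.0 = -2.0000
R = −Δy/(cos θ' − cos θ) = -0.2500
v = R·ω = -0.2500·-2.0000 = 0.5000

v = 0.5000, ω = -2.0000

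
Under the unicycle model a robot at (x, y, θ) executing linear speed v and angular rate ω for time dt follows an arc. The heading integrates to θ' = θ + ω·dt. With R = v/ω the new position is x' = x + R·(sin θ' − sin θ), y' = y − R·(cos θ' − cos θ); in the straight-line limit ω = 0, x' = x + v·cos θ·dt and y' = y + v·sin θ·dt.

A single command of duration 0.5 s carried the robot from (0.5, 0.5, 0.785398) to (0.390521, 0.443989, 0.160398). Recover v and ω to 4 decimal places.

v = -0.2500, ω = -1.2500

Δθ = 0.160398 − 0.785398 = -0.625000
ω = Δθ/dt = -0.625000/0.5 = -1.2500
R = Δx/(sin θ' − sin θ) = 0.2000
v = R·ω = 0.2000·-1.2500 = -0.2500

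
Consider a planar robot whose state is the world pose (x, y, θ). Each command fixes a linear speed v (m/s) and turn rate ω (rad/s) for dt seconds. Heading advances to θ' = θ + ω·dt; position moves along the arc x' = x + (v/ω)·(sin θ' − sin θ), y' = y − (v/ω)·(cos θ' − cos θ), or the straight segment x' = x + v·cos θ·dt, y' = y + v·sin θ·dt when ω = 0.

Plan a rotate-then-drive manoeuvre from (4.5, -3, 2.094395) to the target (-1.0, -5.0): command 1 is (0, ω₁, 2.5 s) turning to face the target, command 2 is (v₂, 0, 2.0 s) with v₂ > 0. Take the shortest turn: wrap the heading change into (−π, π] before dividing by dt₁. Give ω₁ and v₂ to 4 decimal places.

ω₁ = 0.5584, v₂ = 2.9262

heading to target = atan2(-5−-3, -1−4.5) = -2.7928
Δθ = wrap(-2.7928 − 2.0944) = 1.3960; ω₁ = Δθ/dt₁ = 0.5584
distance = √((-1−4.5)² + (-5−-3)²) = 5.8523; v₂ = distance/dt₂ = 2.9262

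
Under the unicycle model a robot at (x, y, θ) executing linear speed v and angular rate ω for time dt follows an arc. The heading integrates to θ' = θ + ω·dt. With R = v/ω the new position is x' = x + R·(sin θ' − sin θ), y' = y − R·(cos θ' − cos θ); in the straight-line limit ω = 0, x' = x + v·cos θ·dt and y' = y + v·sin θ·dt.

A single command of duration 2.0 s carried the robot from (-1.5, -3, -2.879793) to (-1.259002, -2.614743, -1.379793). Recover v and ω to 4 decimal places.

Δθ = -1.379793 − -2.879793 = 1.500000
ω = Δθ/dt = 1.500000/2.0 = 0.7500
R = −Δy/(cos θ' − cos θ) = -0.3333
v = R·ω = -0.3333·0.7500 = -0.2500

v = -0.2500, ω = 0.7500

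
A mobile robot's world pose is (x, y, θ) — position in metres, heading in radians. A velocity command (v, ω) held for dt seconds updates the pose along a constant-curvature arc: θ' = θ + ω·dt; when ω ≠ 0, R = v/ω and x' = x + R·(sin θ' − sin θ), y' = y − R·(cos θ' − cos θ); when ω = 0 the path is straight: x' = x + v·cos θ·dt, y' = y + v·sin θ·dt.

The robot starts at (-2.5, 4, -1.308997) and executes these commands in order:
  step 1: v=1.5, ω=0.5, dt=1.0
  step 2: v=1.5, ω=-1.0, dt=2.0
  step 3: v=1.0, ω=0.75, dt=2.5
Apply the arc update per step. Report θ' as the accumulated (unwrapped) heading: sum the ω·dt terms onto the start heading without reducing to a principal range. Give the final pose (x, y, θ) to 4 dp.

(-3.0053, -1.8004, -0.9340)

step 1: θ'=-0.8090 (R=3.0000) → pose (-1.7730, 2.7058, -0.8090)
step 2: θ'=-2.8090 (R=-1.5000) → pose (-2.3687, 0.2526, -2.8090)
step 3: θ'=-0.9340 (R=1.3333) → pose (-3.0053, -1.8004, -0.9340)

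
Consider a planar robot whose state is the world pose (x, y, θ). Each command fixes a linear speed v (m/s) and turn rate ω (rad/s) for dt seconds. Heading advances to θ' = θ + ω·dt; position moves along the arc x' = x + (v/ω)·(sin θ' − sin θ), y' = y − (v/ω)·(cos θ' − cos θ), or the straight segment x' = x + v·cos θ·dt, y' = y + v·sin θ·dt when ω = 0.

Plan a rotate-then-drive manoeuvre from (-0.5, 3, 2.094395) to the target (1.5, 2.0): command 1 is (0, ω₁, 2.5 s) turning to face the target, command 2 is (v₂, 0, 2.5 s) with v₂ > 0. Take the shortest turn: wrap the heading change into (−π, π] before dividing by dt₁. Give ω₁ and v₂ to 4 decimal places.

heading to target = atan2(2−3, 1.5−-0.5) = -0.4636
Δθ = wrap(-0.4636 − 2.0944) = -2.5580; ω₁ = Δθ/dt₁ = -1.0232
distance = √((1.5−-0.5)² + (2−3)²) = 2.2361; v₂ = distance/dt₂ = 0.8944

ω₁ = -1.0232, v₂ = 0.8944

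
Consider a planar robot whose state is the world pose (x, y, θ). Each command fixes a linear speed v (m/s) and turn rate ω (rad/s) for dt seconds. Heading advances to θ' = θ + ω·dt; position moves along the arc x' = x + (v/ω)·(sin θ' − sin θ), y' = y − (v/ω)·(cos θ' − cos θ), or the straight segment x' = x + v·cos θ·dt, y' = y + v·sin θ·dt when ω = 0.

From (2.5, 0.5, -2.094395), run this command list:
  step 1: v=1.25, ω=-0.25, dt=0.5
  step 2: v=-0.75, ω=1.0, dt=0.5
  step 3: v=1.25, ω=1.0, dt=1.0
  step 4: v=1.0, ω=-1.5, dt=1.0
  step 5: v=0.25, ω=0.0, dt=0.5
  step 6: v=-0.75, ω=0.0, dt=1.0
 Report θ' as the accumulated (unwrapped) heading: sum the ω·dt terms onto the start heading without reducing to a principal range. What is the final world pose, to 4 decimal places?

step 1: θ'=-2.2194 (R=-5.0000) → pose (2.1545, -0.0204, -2.2194)
step 2: θ'=-1.7194 (R=-0.7500) → pose (2.2986, 0.3217, -1.7194)
step 3: θ'=-0.7194 (R=1.2500) → pose (2.7111, -0.8037, -0.7194)
step 4: θ'=-2.2194 (R=-0.6667) → pose (2.8031, -1.7078, -2.2194)
step 5: θ'=-2.2194 (straight) → pose (2.7276, -1.8075, -2.2194)
step 6: θ'=-2.2194 (straight) → pose (3.1807, -1.2098, -2.2194)

(3.1807, -1.2098, -2.2194)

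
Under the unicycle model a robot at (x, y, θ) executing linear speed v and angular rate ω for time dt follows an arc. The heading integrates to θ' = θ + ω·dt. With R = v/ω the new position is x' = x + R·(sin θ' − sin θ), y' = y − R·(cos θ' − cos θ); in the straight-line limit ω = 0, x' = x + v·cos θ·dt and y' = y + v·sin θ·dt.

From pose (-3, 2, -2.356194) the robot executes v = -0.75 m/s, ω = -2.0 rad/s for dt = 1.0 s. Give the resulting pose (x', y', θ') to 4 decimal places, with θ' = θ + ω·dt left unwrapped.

θ' = -2.3562 + -2.0·1.0 = -4.3562
R = v/ω = -0.75/-2.0 = 0.3750
x' = -3 + 0.3750·(sin -4.3562 − sin -2.3562) = -2.3834
y' = 2 − 0.3750·(cos -4.3562 − cos -2.3562) = 1.8656

(-2.3834, 1.8656, -4.3562)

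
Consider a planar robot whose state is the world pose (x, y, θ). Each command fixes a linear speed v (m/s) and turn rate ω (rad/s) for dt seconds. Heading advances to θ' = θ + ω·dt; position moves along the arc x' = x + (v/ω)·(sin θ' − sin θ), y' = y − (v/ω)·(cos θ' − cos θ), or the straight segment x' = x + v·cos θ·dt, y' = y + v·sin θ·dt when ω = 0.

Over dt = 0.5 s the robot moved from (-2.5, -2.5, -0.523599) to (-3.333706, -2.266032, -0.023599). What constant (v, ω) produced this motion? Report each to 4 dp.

Δθ = -0.023599 − -0.523599 = 0.500000
ω = Δθ/dt = 0.500000/0.5 = 1.0000
R = Δx/(sin θ' − sin θ) = -1.7500
v = R·ω = -1.7500·1.0000 = -1.7500

v = -1.7500, ω = 1.0000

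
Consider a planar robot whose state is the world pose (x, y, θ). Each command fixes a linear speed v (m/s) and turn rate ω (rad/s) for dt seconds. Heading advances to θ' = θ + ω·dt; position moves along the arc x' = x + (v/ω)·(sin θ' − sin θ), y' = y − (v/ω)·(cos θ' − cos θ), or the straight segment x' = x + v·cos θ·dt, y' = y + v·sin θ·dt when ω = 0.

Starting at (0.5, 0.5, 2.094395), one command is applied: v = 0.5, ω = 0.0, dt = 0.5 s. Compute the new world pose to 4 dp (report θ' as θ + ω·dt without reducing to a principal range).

(0.3750, 0.7165, 2.0944)

θ' = 2.0944 + 0.0·0.5 = 2.0944
ω = 0 → straight: x' = 0.5 + 0.5·cos(2.0944)·0.5 = 0.3750
y' = 0.5 + 0.5·sin(2.0944)·0.5 = 0.7165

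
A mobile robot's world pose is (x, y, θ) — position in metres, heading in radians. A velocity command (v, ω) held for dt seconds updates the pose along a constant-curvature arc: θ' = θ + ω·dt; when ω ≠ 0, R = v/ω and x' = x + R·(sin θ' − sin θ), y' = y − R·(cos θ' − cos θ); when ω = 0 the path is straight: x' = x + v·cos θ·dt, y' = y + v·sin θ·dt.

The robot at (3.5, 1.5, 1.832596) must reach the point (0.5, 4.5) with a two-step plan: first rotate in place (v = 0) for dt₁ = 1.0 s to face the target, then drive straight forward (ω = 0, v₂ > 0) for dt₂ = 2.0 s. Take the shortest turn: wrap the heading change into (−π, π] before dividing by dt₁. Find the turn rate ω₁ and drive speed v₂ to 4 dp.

heading to target = atan2(4.5−1.5, 0.5−3.5) = 2.3562
Δθ = wrap(2.3562 − 1.8326) = 0.5236; ω₁ = Δθ/dt₁ = 0.5236
distance = √((0.5−3.5)² + (4.5−1.5)²) = 4.2426; v₂ = distance/dt₂ = 2.1213

ω₁ = 0.5236, v₂ = 2.1213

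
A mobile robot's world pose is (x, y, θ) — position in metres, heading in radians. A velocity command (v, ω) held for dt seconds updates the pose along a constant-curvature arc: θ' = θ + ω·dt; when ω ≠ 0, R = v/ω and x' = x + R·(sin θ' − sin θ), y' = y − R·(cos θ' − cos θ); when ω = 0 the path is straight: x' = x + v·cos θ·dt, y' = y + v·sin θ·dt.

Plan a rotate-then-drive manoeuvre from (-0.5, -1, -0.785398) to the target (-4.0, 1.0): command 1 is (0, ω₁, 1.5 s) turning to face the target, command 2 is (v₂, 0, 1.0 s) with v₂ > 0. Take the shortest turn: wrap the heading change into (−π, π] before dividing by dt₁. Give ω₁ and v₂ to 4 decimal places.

heading to target = atan2(1−-1, -4−-0.5) = 2.6224
Δθ = wrap(2.6224 − -0.7854) = -2.8753; ω₁ = Δθ/dt₁ = -1.9169
distance = √((-4−-0.5)² + (1−-1)²) = 4.0311; v₂ = distance/dt₂ = 4.0311

ω₁ = -1.9169, v₂ = 4.0311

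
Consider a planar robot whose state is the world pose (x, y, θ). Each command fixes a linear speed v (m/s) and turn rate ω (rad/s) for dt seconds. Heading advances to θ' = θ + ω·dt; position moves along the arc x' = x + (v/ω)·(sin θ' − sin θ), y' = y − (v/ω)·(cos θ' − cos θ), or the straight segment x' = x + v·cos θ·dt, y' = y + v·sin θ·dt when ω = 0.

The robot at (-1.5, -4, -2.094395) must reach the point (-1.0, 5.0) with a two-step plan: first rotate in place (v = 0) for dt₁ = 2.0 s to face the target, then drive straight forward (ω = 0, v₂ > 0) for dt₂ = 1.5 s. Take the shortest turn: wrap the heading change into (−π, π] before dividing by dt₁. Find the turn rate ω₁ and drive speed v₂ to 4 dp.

ω₁ = -1.3367, v₂ = 6.0093

heading to target = atan2(5−-4, -1−-1.5) = 1.5153
Δθ = wrap(1.5153 − -2.0944) = -2.6735; ω₁ = Δθ/dt₁ = -1.3367
distance = √((-1−-1.5)² + (5−-4)²) = 9.0139; v₂ = distance/dt₂ = 6.0093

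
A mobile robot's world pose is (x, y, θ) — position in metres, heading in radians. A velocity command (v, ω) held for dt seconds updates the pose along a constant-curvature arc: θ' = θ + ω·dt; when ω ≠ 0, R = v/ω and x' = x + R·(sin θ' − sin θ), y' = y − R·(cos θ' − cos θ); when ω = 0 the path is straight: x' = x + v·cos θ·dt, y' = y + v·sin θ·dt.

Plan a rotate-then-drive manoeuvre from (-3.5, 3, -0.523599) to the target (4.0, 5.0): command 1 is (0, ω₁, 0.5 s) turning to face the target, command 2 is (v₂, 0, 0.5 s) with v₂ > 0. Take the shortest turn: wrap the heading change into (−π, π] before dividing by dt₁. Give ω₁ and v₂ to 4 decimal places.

heading to target = atan2(5−3, 4−-3.5) = 0.2606
Δθ = wrap(0.2606 − -0.5236) = 0.7842; ω₁ = Δθ/dt₁ = 1.5684
distance = √((4−-3.5)² + (5−3)²) = 7.7621; v₂ = distance/dt₂ = 15.5242

ω₁ = 1.5684, v₂ = 15.5242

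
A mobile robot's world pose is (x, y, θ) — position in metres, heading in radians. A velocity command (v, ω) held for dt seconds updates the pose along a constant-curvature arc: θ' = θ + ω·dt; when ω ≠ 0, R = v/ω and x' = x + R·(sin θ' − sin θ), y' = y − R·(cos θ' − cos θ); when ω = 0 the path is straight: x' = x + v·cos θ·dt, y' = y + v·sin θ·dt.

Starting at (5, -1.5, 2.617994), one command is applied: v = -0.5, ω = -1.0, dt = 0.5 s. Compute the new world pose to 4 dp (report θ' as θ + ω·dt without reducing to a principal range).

(5.1770, -1.6729, 2.1180)

θ' = 2.6180 + -1.0·0.5 = 2.1180
R = v/ω = -0.5/-1.0 = 0.5000
x' = 5 + 0.5000·(sin 2.1180 − sin 2.6180) = 5.1770
y' = -1.5 − 0.5000·(cos 2.1180 − cos 2.6180) = -1.6729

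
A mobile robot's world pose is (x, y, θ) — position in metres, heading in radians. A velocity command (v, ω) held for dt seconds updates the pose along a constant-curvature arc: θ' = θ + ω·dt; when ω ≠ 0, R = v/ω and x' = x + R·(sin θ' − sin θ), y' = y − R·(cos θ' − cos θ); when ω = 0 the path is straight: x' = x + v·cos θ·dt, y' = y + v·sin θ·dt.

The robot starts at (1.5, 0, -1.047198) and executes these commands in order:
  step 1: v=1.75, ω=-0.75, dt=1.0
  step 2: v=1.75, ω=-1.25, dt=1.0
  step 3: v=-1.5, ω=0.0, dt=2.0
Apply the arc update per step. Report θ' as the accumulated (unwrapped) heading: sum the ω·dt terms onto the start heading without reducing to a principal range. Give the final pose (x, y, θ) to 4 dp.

(3.5074, -2.4872, -3.0472)

step 1: θ'=-1.7972 (R=-2.3333) → pose (1.7531, -1.6904, -1.7972)
step 2: θ'=-3.0472 (R=-1.4000) → pose (0.5207, -2.7699, -3.0472)
step 3: θ'=-3.0472 (straight) → pose (3.5074, -2.4872, -3.0472)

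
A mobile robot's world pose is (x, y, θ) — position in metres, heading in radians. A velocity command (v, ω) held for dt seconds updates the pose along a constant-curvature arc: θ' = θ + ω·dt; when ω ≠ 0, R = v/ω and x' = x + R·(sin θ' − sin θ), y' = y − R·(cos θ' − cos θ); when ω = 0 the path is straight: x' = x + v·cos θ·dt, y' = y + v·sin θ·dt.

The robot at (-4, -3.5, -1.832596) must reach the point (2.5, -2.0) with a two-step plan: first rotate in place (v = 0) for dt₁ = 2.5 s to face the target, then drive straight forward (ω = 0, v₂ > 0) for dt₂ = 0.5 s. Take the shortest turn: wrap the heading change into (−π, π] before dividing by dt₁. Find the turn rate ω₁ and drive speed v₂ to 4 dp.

heading to target = atan2(-2−-3.5, 2.5−-4) = 0.2268
Δθ = wrap(0.2268 − -1.8326) = 2.0594; ω₁ = Δθ/dt₁ = 0.8238
distance = √((2.5−-4)² + (-2−-3.5)²) = 6.6708; v₂ = distance/dt₂ = 13.3417

ω₁ = 0.8238, v₂ = 13.3417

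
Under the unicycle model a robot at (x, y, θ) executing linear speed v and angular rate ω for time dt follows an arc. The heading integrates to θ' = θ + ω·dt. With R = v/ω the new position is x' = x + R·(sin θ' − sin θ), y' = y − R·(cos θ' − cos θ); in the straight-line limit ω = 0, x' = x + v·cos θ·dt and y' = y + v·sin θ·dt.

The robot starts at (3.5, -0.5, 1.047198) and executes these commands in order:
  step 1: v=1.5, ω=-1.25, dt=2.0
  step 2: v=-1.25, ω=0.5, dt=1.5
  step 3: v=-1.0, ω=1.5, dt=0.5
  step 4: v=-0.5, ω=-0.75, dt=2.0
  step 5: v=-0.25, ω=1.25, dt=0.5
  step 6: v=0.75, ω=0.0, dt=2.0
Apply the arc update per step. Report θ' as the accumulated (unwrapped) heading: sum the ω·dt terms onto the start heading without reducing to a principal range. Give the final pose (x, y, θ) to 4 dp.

step 1: θ'=-1.4528 (R=-1.2000) → pose (5.7309, -0.9587, -1.4528)
step 2: θ'=-0.7028 (R=-2.5000) → pose (4.8642, 0.6545, -0.7028)
step 3: θ'=0.0472 (R=-0.6667) → pose (4.4018, 0.8118, 0.0472)
step 4: θ'=-1.4528 (R=0.6667) → pose (3.7083, 1.3992, -1.4528)
step 5: θ'=-0.8278 (R=-0.2000) → pose (3.6570, 1.5110, -0.8278)
step 6: θ'=-0.8278 (straight) → pose (4.6717, 0.4063, -0.8278)

(4.6717, 0.4063, -0.8278)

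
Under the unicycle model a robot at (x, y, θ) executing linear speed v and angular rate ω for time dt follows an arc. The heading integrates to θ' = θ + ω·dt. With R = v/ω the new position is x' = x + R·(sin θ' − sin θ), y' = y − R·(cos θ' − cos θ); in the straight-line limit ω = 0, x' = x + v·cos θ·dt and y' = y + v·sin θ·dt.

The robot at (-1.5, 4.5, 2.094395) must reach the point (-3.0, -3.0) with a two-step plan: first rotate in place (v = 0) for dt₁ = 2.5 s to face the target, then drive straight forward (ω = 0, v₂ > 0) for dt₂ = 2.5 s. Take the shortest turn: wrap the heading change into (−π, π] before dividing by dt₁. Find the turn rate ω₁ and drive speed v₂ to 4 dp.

heading to target = atan2(-3−4.5, -3−-1.5) = -1.7682
Δθ = wrap(-1.7682 − 2.0944) = 2.4206; ω₁ = Δθ/dt₁ = 0.9682
distance = √((-3−-1.5)² + (-3−4.5)²) = 7.6485; v₂ = distance/dt₂ = 3.0594

ω₁ = 0.9682, v₂ = 3.0594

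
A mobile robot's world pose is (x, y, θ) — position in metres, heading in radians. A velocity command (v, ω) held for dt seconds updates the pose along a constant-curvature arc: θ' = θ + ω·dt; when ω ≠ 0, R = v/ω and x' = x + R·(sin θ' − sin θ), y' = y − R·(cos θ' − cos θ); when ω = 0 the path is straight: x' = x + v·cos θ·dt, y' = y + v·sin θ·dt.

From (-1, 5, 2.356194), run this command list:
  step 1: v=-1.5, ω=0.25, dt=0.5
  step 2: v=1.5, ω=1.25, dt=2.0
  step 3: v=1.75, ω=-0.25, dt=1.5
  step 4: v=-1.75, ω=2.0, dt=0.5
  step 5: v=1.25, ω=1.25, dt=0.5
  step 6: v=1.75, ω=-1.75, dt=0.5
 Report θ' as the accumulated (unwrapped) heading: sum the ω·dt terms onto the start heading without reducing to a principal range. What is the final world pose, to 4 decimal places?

(-1.1186, 0.7939, 5.3562)

step 1: θ'=2.4812 (R=-6.0000) → pose (-0.4379, 4.5042, 2.4812)
step 2: θ'=4.9812 (R=1.2000) → pose (-2.3310, 3.2378, 4.9812)
step 3: θ'=4.6062 (R=-7.0000) → pose (-2.1190, 0.6367, 4.6062)
step 4: θ'=5.6062 (R=-0.8750) → pose (-2.4410, 1.4115, 5.6062)
step 5: θ'=6.2312 (R=1.0000) → pose (-1.8665, 1.1923, 6.2312)
step 6: θ'=5.3562 (R=-1.0000) → pose (-1.1186, 0.7939, 5.3562)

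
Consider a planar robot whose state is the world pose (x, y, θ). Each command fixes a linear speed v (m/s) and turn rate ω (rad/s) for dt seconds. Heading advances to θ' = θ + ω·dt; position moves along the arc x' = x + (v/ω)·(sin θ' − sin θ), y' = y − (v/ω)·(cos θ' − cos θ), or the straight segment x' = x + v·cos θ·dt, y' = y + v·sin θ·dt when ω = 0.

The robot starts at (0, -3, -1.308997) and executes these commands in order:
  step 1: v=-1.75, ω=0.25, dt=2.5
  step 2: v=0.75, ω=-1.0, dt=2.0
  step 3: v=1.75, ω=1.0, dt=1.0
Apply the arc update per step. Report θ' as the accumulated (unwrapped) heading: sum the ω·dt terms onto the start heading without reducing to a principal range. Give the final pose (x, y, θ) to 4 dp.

step 1: θ'=-0.6840 (R=-7.0000) → pose (-2.3382, 0.6136, -0.6840)
step 2: θ'=-2.6840 (R=-0.7500) → pose (-2.4808, -0.6405, -2.6840)
step 3: θ'=-1.6840 (R=1.7500) → pose (-3.4464, -2.0128, -1.6840)

(-3.4464, -2.0128, -1.6840)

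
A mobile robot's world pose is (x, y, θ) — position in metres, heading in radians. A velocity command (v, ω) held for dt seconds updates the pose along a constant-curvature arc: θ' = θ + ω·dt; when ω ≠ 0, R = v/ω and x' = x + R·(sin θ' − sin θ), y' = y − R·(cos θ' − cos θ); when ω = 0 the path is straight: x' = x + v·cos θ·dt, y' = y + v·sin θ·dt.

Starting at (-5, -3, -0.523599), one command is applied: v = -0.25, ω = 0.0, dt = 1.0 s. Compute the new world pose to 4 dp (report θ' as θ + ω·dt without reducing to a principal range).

θ' = -0.5236 + 0.0·1.0 = -0.5236
ω = 0 → straight: x' = -5 + -0.25·cos(-0.5236)·1.0 = -5.2165
y' = -3 + -0.25·sin(-0.5236)·1.0 = -2.8750

(-5.2165, -2.8750, -0.5236)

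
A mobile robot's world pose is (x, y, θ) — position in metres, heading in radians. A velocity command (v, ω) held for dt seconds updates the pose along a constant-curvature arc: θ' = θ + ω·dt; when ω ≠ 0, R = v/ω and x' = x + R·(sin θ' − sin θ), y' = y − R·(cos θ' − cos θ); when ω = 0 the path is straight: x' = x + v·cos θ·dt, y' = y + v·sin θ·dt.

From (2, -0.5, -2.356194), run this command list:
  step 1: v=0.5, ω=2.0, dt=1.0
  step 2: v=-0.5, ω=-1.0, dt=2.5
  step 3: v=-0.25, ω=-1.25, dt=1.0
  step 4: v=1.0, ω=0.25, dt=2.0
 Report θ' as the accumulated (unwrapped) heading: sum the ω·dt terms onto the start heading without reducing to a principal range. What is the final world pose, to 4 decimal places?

step 1: θ'=-0.3562 (R=0.2500) → pose (2.0896, -0.9111, -0.3562)
step 2: θ'=-2.8562 (R=0.5000) → pose (2.1232, 0.0373, -2.8562)
step 3: θ'=-4.1062 (R=0.2000) → pose (2.3439, -0.0407, -4.1062)
step 4: θ'=-3.6062 (R=4.0000) → pose (0.8488, 1.2564, -3.6062)

(0.8488, 1.2564, -3.6062)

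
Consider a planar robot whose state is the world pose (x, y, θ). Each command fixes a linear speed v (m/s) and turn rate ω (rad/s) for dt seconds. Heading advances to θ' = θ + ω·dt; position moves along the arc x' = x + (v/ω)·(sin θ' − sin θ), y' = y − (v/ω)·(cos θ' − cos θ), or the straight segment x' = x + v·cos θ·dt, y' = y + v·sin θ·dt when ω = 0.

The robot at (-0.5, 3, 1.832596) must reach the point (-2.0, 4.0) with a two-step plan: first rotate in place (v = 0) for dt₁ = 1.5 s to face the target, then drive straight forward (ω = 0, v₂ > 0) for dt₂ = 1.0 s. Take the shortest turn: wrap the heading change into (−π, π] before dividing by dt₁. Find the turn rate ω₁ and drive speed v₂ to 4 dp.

heading to target = atan2(4−3, -2−-0.5) = 2.5536
Δθ = wrap(2.5536 − 1.8326) = 0.7210; ω₁ = Δθ/dt₁ = 0.4807
distance = √((-2−-0.5)² + (4−3)²) = 1.8028; v₂ = distance/dt₂ = 1.8028

ω₁ = 0.4807, v₂ = 1.8028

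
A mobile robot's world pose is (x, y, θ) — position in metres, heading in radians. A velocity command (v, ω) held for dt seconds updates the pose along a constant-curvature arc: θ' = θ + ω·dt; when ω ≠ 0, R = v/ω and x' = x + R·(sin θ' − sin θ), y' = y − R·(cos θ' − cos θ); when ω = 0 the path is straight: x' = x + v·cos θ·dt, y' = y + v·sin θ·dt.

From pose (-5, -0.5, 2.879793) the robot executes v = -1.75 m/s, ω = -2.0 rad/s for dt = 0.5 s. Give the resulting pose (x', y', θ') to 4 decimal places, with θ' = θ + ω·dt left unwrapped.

(-4.3929, -1.0791, 1.8798)

θ' = 2.8798 + -2.0·0.5 = 1.8798
R = v/ω = -1.75/-2.0 = 0.8750
x' = -5 + 0.8750·(sin 1.8798 − sin 2.8798) = -4.3929
y' = -0.5 − 0.8750·(cos 1.8798 − cos 2.8798) = -1.0791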